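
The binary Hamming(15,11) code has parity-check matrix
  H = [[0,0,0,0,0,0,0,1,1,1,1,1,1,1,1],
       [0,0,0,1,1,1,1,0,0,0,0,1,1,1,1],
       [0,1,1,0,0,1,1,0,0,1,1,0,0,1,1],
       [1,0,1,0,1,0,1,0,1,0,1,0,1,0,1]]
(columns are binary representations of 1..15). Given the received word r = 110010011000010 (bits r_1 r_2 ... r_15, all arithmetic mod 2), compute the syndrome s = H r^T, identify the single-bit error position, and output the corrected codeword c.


s = (1, 0, 0, 1)^T, error position = 9, corrected codeword c = 110010010000010

Compute s = H r^T mod 2 one row at a time:
  s_1 = 1 + 1 + 0 + 0 + 0 + 0 + 1 + 0 = 3 ≡ 1 (mod 2).
  s_2 = 0 + 1 + 0 + 0 + 0 + 0 + 1 + 0 = 2 ≡ 0 (mod 2).
  s_3 = 1 + 0 + 0 + 0 + 0 + 0 + 1 + 0 = 2 ≡ 0 (mod 2).
  s_4 = 1 + 0 + 1 + 0 + 1 + 0 + 0 + 0 = 3 ≡ 1 (mod 2).
s = (1, 0, 0, 1)^T — this equals column 9 of H (binary 1001), so error is at position 9.
Correct: flip bit 9 of r = 110010011000010 to get c = 110010010000010.


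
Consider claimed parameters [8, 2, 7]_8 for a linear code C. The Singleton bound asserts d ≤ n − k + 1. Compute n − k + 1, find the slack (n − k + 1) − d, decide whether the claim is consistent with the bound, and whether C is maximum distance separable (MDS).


Singleton RHS = n − k + 1 = 7, slack = 0, bound satisfied, MDS.

Singleton bound: d ≤ n − k + 1.
Here n = 8, k = 2, so n − k + 1 = 7.
Given d = 7, check d ≤ 7: YES.
Slack = (n − k + 1) − d = 0.
The code is MDS (slack = 0).
Description: the claimed parameters are [8, 2, 7]_8; such a code would be MDS (meets Singleton bound).


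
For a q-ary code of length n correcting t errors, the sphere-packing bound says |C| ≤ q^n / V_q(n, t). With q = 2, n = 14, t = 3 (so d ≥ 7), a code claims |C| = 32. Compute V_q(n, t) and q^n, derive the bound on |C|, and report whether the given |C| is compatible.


V_q(n, t) = 470, q^n = 16384, Hamming bound = 34, |C| = 32 ≤ bound (satisfied).

Step 1: Compute V_q(n, t) = Σ_{j=0}^3 C(n, j) (q−1)^j.
  j = 0: C(14,0)·(1)^0 = 1·1 = 1.
  j = 1: C(14,1)·(1)^1 = 14·1 = 14.
  j = 2: C(14,2)·(1)^2 = 91·1 = 91.
  j = 3: C(14,3)·(1)^3 = 364·1 = 364.
  V_q(n, t) = 1 + 14 + 91 + 364 = 470.
Step 2: q^n = 2^14 = 16384.
Step 3: Hamming bound ⌊q^n / V_q(n,t)⌋ = ⌊16384/470⌋ = 34.
Step 4: Compare |C| = 32 to 34: satisfied.
The claimed |C| lies below the Hamming bound.


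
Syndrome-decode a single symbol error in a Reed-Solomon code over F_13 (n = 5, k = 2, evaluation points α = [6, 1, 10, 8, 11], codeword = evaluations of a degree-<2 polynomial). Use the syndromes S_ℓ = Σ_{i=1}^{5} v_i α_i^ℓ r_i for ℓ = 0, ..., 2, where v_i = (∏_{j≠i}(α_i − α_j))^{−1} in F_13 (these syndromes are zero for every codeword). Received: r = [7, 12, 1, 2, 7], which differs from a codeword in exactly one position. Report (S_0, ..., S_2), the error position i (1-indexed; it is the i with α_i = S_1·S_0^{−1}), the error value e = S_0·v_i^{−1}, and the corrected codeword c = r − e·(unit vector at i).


S = (7, 3, 5), error at position 1, error magnitude e = 4, c = [3, 12, 1, 2, 7].

Step 1: column multipliers v_i = (∏_{j≠i}(α_i − α_j))^{−1} mod 13.
  i = 1 (α = 6): (6−1)(6−10)(6−8)(6−11) = 5·(−4)·(−2)·(−5) = −200 ≡ 8, so v_1 = 8^{−1} = 5 (mod 13).
  i = 2 (α = 1): (1−6)(1−10)(1−8)(1−11) = (−5)·(−9)·(−7)·(−10) = 3150 ≡ 4, so v_2 = 4^{−1} = 10 (mod 13).
  i = 3 (α = 10): (10−6)(10−1)(10−8)(10−11) = 4·9·2·(−1) = −72 ≡ 6, so v_3 = 6^{−1} = 11 (mod 13).
  i = 4 (α = 8): (8−6)(8−1)(8−10)(8−11) = 2·7·(−2)·(−3) = 84 ≡ 6, so v_4 = 6^{−1} = 11 (mod 13).
  i = 5 (α = 11): (11−6)(11−1)(11−10)(11−8) = 5·10·1·3 = 150 ≡ 7, so v_5 = 7^{−1} = 2 (mod 13).
  v = [5, 10, 11, 11, 2].
Step 2: syndromes of r = [7, 12, 1, 2, 7] (all sums mod 13).
  S_0 = Σ v_i r_i = 5·7 + 10·12 + 11·1 + 11·2 + 2·7 = 202 ≡ 7.
  S_1 = Σ v_i α_i r_i = 5·6·7 + 10·1·12 + 11·10·1 + 11·8·2 + 2·11·7 = 770 ≡ 3.
  α_i^2 mod 13 = [10, 1, 9, 12, 4].
  S_2 = Σ v_i α_i^2 r_i = 5·10·7 + 10·1·12 + 11·9·1 + 11·12·2 + 2·4·7 = 889 ≡ 5.
  S = (7, 3, 5) ≠ 0, so r is not a codeword (an error is present).
Step 3: locate the error. For a single error e at position i, S_ℓ = v_i·e·α_i^ℓ, so α_err = S_1/S_0.
  S_0^{−1} = 7^{−1} = 2 (mod 13), so α_err = 3·2 = 6 ≡ 6 = α_1. Error position i = 1.
  Consistency check: S_2/S_1 = 5·9 = 45 ≡ 6 = α_err ✓ (single-error assumption holds).
Step 4: error magnitude e = S_0/v_1 = S_0·∏_{j≠1}(α_1 − α_j) = 7·8 = 56 ≡ 4 (mod 13).
Step 5: correct position 1: c_1 = r_1 − e = 7 − 4 ≡ 3 (mod 13). Hence c = [3, 12, 1, 2, 7].
  Check: interpolating c through the α_i gives m(x) = 6 + 6·x (degree < 2) with m(α_i) = c_i for every i, so c is indeed a codeword.


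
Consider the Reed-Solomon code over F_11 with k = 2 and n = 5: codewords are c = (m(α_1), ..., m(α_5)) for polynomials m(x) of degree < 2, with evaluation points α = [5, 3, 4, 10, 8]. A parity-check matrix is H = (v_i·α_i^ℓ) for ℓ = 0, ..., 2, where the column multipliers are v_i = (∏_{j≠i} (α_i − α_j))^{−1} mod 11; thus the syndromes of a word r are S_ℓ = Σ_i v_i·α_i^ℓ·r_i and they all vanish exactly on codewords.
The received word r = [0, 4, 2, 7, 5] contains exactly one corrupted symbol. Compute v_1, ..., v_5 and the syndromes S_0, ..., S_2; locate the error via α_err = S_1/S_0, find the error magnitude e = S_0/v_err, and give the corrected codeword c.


S = (3, 8, 3), error at position 4, error magnitude e = 6, c = [0, 4, 2, 1, 5].

Step 1: column multipliers v_i = (∏_{j≠i}(α_i − α_j))^{−1} mod 11.
  i = 1 (α = 5): (5−3)(5−4)(5−10)(5−8) = 2·1·(−5)·(−3) = 30 ≡ 8, so v_1 = 8^{−1} = 7 (mod 11).
  i = 2 (α = 3): (3−5)(3−4)(3−10)(3−8) = (−2)·(−1)·(−7)·(−5) = 70 ≡ 4, so v_2 = 4^{−1} = 3 (mod 11).
  i = 3 (α = 4): (4−5)(4−3)(4−10)(4−8) = (−1)·1·(−6)·(−4) = −24 ≡ 9, so v_3 = 9^{−1} = 5 (mod 11).
  i = 4 (α = 10): (10−5)(10−3)(10−4)(10−8) = 5·7·6·2 = 420 ≡ 2, so v_4 = 2^{−1} = 6 (mod 11).
  i = 5 (α = 8): (8−5)(8−3)(8−4)(8−10) = 3·5·4·(−2) = −120 ≡ 1, so v_5 = 1^{−1} = 1 (mod 11).
  v = [7, 3, 5, 6, 1].
Step 2: syndromes of r = [0, 4, 2, 7, 5] (all sums mod 11).
  S_0 = Σ v_i r_i = 7·0 + 3·4 + 5·2 + 6·7 + 1·5 = 69 ≡ 3.
  S_1 = Σ v_i α_i r_i = 7·5·0 + 3·3·4 + 5·4·2 + 6·10·7 + 1·8·5 = 536 ≡ 8.
  α_i^2 mod 11 = [3, 9, 5, 1, 9].
  S_2 = Σ v_i α_i^2 r_i = 7·3·0 + 3·9·4 + 5·5·2 + 6·1·7 + 1·9·5 = 245 ≡ 3.
  S = (3, 8, 3) ≠ 0, so r is not a codeword (an error is present).
Step 3: locate the error. For a single error e at position i, S_ℓ = v_i·e·α_i^ℓ, so α_err = S_1/S_0.
  S_0^{−1} = 3^{−1} = 4 (mod 11), so α_err = 8·4 = 32 ≡ 10 = α_4. Error position i = 4.
  Consistency check: S_2/S_1 = 3·7 = 21 ≡ 10 = α_err ✓ (single-error assumption holds).
Step 4: error magnitude e = S_0/v_4 = S_0·∏_{j≠4}(α_4 − α_j) = 3·2 = 6 ≡ 6 (mod 11).
Step 5: correct position 4: c_4 = r_4 − e = 7 − 6 ≡ 1 (mod 11). Hence c = [0, 4, 2, 1, 5].
  Check: interpolating c through the α_i gives m(x) = 10 + 9·x (degree < 2) with m(α_i) = c_i for every i, so c is indeed a codeword.


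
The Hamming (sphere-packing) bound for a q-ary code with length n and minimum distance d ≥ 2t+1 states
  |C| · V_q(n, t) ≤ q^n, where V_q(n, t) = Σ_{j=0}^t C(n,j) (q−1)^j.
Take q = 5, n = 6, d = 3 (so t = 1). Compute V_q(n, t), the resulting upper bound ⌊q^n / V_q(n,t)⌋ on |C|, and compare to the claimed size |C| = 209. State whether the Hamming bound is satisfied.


V_q(n, t) = 25, q^n = 15625, Hamming bound = 625, |C| = 209 ≤ bound (satisfied).

Step 1: Compute V_q(n, t) = Σ_{j=0}^1 C(n, j) (q−1)^j.
  j = 0: C(6,0)·(4)^0 = 1·1 = 1.
  j = 1: C(6,1)·(4)^1 = 6·4 = 24.
  V_q(n, t) = 1 + 24 = 25.
Step 2: q^n = 5^6 = 15625.
Step 3: Hamming bound ⌊q^n / V_q(n,t)⌋ = ⌊15625/25⌋ = 625.
Step 4: Compare |C| = 209 to 625: satisfied.
The claimed |C| lies below the Hamming bound.


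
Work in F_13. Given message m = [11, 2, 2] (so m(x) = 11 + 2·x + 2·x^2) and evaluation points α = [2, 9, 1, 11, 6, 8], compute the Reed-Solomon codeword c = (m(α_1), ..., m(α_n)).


c = [10, 9, 2, 2, 4, 12]

Message polynomial: m(x) = 11 + 2·x + 2·x^2 (mod 13).
For each evaluation point α_i, compute m(α_i) mod 13:
  α_1 = 2: Horner steps 2 → 6 → 10, so m(2) = 10.
  α_2 = 9: Horner steps 2 → 7 → 9, so m(9) = 9.
  α_3 = 1: Horner steps 2 → 4 → 2, so m(1) = 2.
  α_4 = 11: Horner steps 2 → 11 → 2, so m(11) = 2.
  α_5 = 6: Horner steps 2 → 1 → 4, so m(6) = 4.
  α_6 = 8: Horner steps 2 → 5 → 12, so m(8) = 12.
Codeword c = [10, 9, 2, 2, 4, 12] ∈ F_13^6.


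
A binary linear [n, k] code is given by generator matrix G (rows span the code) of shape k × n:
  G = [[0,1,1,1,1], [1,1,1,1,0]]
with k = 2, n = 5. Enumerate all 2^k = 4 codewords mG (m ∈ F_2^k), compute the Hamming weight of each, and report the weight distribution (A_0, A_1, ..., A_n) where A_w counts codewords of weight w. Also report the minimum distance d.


Weight distribution: A_0 = 1, A_2 = 1, A_4 = 2. Minimum distance d = 2.

Enumerate all 2^2 = 4 messages m ∈ F_2^2.
For each, compute codeword c = mG in F_2^5, then tally its weight.
  m = 00 → c = 00000, weight = 0.
  m = 10 → c = 01111, weight = 4.
  m = 01 → c = 11110, weight = 4.
  m = 11 → c = 10001, weight = 2.
Tally weights:
  weight 0: 1 codewords.
  weight 2: 1 codewords.
  weight 4: 2 codewords.
Minimum distance d = smallest w > 0 with A_w > 0 = 2.
Sanity: Σ A_w = 4 = 2^2 = 4 ✓.


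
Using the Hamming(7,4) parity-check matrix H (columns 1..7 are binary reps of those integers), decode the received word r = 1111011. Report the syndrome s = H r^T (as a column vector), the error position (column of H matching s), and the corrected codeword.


s = (1, 0, 1)^T, error position = 5, corrected codeword c = 1111111

Compute s = H r^T mod 2 one row at a time:
  s_1 = 1 + 0 + 1 + 1 = 3 ≡ 1 (mod 2).
  s_2 = 1 + 1 + 1 + 1 = 4 ≡ 0 (mod 2).
  s_3 = 1 + 1 + 0 + 1 = 3 ≡ 1 (mod 2).
s = (1, 0, 1)^T — this equals column 5 of H (binary 101), so error is at position 5.
Correct: flip bit 5 of r = 1111011 to get c = 1111111.


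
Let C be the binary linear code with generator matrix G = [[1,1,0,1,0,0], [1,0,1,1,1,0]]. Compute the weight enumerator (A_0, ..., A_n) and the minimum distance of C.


Weight distribution: A_0 = 1, A_3 = 2, A_4 = 1. Minimum distance d = 3.

Enumerate all 2^2 = 4 messages m ∈ F_2^2.
For each, compute codeword c = mG in F_2^6, then tally its weight.
  m = 00 → c = 000000, weight = 0.
  m = 10 → c = 110100, weight = 3.
  m = 01 → c = 101110, weight = 4.
  m = 11 → c = 011010, weight = 3.
Tally weights:
  weight 0: 1 codewords.
  weight 3: 2 codewords.
  weight 4: 1 codewords.
Minimum distance d = smallest w > 0 with A_w > 0 = 3.
Sanity: Σ A_w = 4 = 2^2 = 4 ✓.


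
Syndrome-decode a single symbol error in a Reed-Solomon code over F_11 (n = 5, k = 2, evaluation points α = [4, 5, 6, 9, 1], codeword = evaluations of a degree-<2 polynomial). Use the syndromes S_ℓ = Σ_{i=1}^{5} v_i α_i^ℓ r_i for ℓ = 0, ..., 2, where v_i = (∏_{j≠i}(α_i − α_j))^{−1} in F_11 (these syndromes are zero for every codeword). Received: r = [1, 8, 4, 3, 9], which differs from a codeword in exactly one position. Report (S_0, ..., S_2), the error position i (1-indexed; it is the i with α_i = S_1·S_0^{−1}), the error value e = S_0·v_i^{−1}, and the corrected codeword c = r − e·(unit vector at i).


S = (1, 1, 1), error at position 5, error magnitude e = 7, c = [1, 8, 4, 3, 2].

Step 1: column multipliers v_i = (∏_{j≠i}(α_i − α_j))^{−1} mod 11.
  i = 1 (α = 4): (4−5)(4−6)(4−9)(4−1) = (−1)·(−2)·(−5)·3 = −30 ≡ 3, so v_1 = 3^{−1} = 4 (mod 11).
  i = 2 (α = 5): (5−4)(5−6)(5−9)(5−1) = 1·(−1)·(−4)·4 = 16 ≡ 5, so v_2 = 5^{−1} = 9 (mod 11).
  i = 3 (α = 6): (6−4)(6−5)(6−9)(6−1) = 2·1·(−3)·5 = −30 ≡ 3, so v_3 = 3^{−1} = 4 (mod 11).
  i = 4 (α = 9): (9−4)(9−5)(9−6)(9−1) = 5·4·3·8 = 480 ≡ 7, so v_4 = 7^{−1} = 8 (mod 11).
  i = 5 (α = 1): (1−4)(1−5)(1−6)(1−9) = (−3)·(−4)·(−5)·(−8) = 480 ≡ 7, so v_5 = 7^{−1} = 8 (mod 11).
  v = [4, 9, 4, 8, 8].
Step 2: syndromes of r = [1, 8, 4, 3, 9] (all sums mod 11).
  S_0 = Σ v_i r_i = 4·1 + 9·8 + 4·4 + 8·3 + 8·9 = 188 ≡ 1.
  S_1 = Σ v_i α_i r_i = 4·4·1 + 9·5·8 + 4·6·4 + 8·9·3 + 8·1·9 = 760 ≡ 1.
  α_i^2 mod 11 = [5, 3, 3, 4, 1].
  S_2 = Σ v_i α_i^2 r_i = 4·5·1 + 9·3·8 + 4·3·4 + 8·4·3 + 8·1·9 = 452 ≡ 1.
  S = (1, 1, 1) ≠ 0, so r is not a codeword (an error is present).
Step 3: locate the error. For a single error e at position i, S_ℓ = v_i·e·α_i^ℓ, so α_err = S_1/S_0.
  S_0^{−1} = 1^{−1} = 1 (mod 11), so α_err = 1·1 = 1 ≡ 1 = α_5. Error position i = 5.
  Consistency check: S_2/S_1 = 1·1 = 1 ≡ 1 = α_err ✓ (single-error assumption holds).
Step 4: error magnitude e = S_0/v_5 = S_0·∏_{j≠5}(α_5 − α_j) = 1·7 = 7 ≡ 7 (mod 11).
Step 5: correct position 5: c_5 = r_5 − e = 9 − 7 ≡ 2 (mod 11). Hence c = [1, 8, 4, 3, 2].
  Check: interpolating c through the α_i gives m(x) = 6 + 7·x (degree < 2) with m(α_i) = c_i for every i, so c is indeed a codeword.


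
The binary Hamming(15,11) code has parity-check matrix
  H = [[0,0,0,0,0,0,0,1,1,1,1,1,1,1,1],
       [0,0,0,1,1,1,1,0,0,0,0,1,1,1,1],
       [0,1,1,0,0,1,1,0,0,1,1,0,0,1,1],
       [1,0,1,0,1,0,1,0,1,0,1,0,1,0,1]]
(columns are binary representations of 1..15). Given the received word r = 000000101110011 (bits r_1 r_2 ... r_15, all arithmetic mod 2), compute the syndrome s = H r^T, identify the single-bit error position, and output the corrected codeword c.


s = (1, 1, 1, 0)^T, error position = 14, corrected codeword c = 000000101110001

Compute s = H r^T mod 2 one row at a time:
  s_1 = 0 + 1 + 1 + 1 + 0 + 0 + 1 + 1 = 5 ≡ 1 (mod 2).
  s_2 = 0 + 0 + 0 + 1 + 0 + 0 + 1 + 1 = 3 ≡ 1 (mod 2).
  s_3 = 0 + 0 + 0 + 1 + 1 + 1 + 1 + 1 = 5 ≡ 1 (mod 2).
  s_4 = 0 + 0 + 0 + 1 + 1 + 1 + 0 + 1 = 4 ≡ 0 (mod 2).
s = (1, 1, 1, 0)^T — this equals column 14 of H (binary 1110), so error is at position 14.
Correct: flip bit 14 of r = 000000101110011 to get c = 000000101110001.


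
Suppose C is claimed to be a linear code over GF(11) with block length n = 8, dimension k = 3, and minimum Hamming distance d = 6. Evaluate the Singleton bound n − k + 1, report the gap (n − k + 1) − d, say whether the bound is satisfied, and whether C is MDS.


Singleton RHS = n − k + 1 = 6, slack = 0, bound satisfied, MDS.

Singleton bound: d ≤ n − k + 1.
Here n = 8, k = 3, so n − k + 1 = 6.
Given d = 6, check d ≤ 6: YES.
Slack = (n − k + 1) − d = 0.
The code is MDS (slack = 0).
Description: the claimed parameters are [8, 3, 6]_11; such a code would be MDS (meets Singleton bound).


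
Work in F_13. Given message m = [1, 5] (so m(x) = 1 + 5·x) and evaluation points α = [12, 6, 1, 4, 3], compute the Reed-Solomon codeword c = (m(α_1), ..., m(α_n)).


c = [9, 5, 6, 8, 3]

Message polynomial: m(x) = 1 + 5·x (mod 13).
For each evaluation point α_i, compute m(α_i) mod 13:
  α_1 = 12: Horner steps 5 → 9, so m(12) = 9.
  α_2 = 6: Horner steps 5 → 5, so m(6) = 5.
  α_3 = 1: Horner steps 5 → 6, so m(1) = 6.
  α_4 = 4: Horner steps 5 → 8, so m(4) = 8.
  α_5 = 3: Horner steps 5 → 3, so m(3) = 3.
Codeword c = [9, 5, 6, 8, 3] ∈ F_13^5.


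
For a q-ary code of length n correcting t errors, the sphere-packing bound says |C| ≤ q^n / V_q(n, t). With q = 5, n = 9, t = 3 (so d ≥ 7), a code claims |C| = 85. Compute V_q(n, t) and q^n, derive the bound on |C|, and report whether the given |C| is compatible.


V_q(n, t) = 5989, q^n = 1953125, Hamming bound = 326, |C| = 85 ≤ bound (satisfied).

Step 1: Compute V_q(n, t) = Σ_{j=0}^3 C(n, j) (q−1)^j.
  j = 0: C(9,0)·(4)^0 = 1·1 = 1.
  j = 1: C(9,1)·(4)^1 = 9·4 = 36.
  j = 2: C(9,2)·(4)^2 = 36·16 = 576.
  j = 3: C(9,3)·(4)^3 = 84·64 = 5376.
  V_q(n, t) = 1 + 36 + 576 + 5376 = 5989.
Step 2: q^n = 5^9 = 1953125.
Step 3: Hamming bound ⌊q^n / V_q(n,t)⌋ = ⌊1953125/5989⌋ = 326.
Step 4: Compare |C| = 85 to 326: satisfied.
The claimed |C| lies below the Hamming bound.


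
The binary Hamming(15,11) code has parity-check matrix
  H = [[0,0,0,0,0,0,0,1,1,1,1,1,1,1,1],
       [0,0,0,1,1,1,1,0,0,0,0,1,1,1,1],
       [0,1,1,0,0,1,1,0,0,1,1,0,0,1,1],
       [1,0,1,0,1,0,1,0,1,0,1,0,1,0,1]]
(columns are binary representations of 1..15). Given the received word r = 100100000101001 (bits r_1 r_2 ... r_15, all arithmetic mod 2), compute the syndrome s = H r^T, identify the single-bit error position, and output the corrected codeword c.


s = (1, 1, 0, 0)^T, error position = 12, corrected codeword c = 100100000100001

Compute s = H r^T mod 2 one row at a time:
  s_1 = 0 + 0 + 1 + 0 + 1 + 0 + 0 + 1 = 3 ≡ 1 (mod 2).
  s_2 = 1 + 0 + 0 + 0 + 1 + 0 + 0 + 1 = 3 ≡ 1 (mod 2).
  s_3 = 0 + 0 + 0 + 0 + 1 + 0 + 0 + 1 = 2 ≡ 0 (mod 2).
  s_4 = 1 + 0 + 0 + 0 + 0 + 0 + 0 + 1 = 2 ≡ 0 (mod 2).
s = (1, 1, 0, 0)^T — this equals column 12 of H (binary 1100), so error is at position 12.
Correct: flip bit 12 of r = 100100000101001 to get c = 100100000100001.


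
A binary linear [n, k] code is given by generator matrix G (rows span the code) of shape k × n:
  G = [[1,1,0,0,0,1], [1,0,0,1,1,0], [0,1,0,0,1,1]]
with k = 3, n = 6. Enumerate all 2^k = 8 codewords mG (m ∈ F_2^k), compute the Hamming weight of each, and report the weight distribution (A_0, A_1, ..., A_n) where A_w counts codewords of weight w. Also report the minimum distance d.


Weight distribution: A_0 = 1, A_1 = 1, A_2 = 1, A_3 = 3, A_4 = 2. Minimum distance d = 1.

Enumerate all 2^3 = 8 messages m ∈ F_2^3.
For each, compute codeword c = mG in F_2^6, then tally its weight.
  m = 000 → c = 000000, weight = 0.
  m = 100 → c = 110001, weight = 3.
  m = 010 → c = 100110, weight = 3.
  m = 110 → c = 010111, weight = 4.
  m = 001 → c = 010011, weight = 3.
  m = 101 → c = 100010, weight = 2.
  m = 011 → c = 110101, weight = 4.
  m = 111 → c = 000100, weight = 1.
Tally weights:
  weight 0: 1 codewords.
  weight 1: 1 codewords.
  weight 2: 1 codewords.
  weight 3: 3 codewords.
  weight 4: 2 codewords.
Minimum distance d = smallest w > 0 with A_w > 0 = 1.
Sanity: Σ A_w = 8 = 2^3 = 8 ✓.


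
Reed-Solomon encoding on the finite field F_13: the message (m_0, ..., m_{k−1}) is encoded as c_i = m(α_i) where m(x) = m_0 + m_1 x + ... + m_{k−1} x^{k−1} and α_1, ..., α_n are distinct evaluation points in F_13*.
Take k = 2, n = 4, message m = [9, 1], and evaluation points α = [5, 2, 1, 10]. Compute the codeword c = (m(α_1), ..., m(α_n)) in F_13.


c = [1, 11, 10, 6]

Message polynomial: m(x) = 9 + 1·x (mod 13).
For each evaluation point α_i, compute m(α_i) mod 13:
  α_1 = 5: Horner steps 1 → 1, so m(5) = 1.
  α_2 = 2: Horner steps 1 → 11, so m(2) = 11.
  α_3 = 1: Horner steps 1 → 10, so m(1) = 10.
  α_4 = 10: Horner steps 1 → 6, so m(10) = 6.
Codeword c = [1, 11, 10, 6] ∈ F_13^4.


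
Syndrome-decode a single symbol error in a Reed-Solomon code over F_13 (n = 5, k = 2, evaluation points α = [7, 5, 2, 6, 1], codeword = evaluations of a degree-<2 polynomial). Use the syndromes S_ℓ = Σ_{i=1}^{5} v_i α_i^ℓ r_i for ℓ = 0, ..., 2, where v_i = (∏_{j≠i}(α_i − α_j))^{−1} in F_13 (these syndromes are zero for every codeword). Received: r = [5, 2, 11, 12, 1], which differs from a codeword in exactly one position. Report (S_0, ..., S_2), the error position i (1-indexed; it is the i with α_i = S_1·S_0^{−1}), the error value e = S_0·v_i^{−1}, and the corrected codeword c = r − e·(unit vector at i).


S = (6, 3, 8), error at position 1, error magnitude e = 9, c = [9, 2, 11, 12, 1].

Step 1: column multipliers v_i = (∏_{j≠i}(α_i − α_j))^{−1} mod 13.
  i = 1 (α = 7): (7−5)(7−2)(7−6)(7−1) = 2·5·1·6 = 60 ≡ 8, so v_1 = 8^{−1} = 5 (mod 13).
  i = 2 (α = 5): (5−7)(5−2)(5−6)(5−1) = (−2)·3·(−1)·4 = 24 ≡ 11, so v_2 = 11^{−1} = 6 (mod 13).
  i = 3 (α = 2): (2−7)(2−5)(2−6)(2−1) = (−5)·(−3)·(−4)·1 = −60 ≡ 5, so v_3 = 5^{−1} = 8 (mod 13).
  i = 4 (α = 6): (6−7)(6−5)(6−2)(6−1) = (−1)·1·4·5 = −20 ≡ 6, so v_4 = 6^{−1} = 11 (mod 13).
  i = 5 (α = 1): (1−7)(1−5)(1−2)(1−6) = (−6)·(−4)·(−1)·(−5) = 120 ≡ 3, so v_5 = 3^{−1} = 9 (mod 13).
  v = [5, 6, 8, 11, 9].
Step 2: syndromes of r = [5, 2, 11, 12, 1] (all sums mod 13).
  S_0 = Σ v_i r_i = 5·5 + 6·2 + 8·11 + 11·12 + 9·1 = 266 ≡ 6.
  S_1 = Σ v_i α_i r_i = 5·7·5 + 6·5·2 + 8·2·11 + 11·6·12 + 9·1·1 = 1212 ≡ 3.
  α_i^2 mod 13 = [10, 12, 4, 10, 1].
  S_2 = Σ v_i α_i^2 r_i = 5·10·5 + 6·12·2 + 8·4·11 + 11·10·12 + 9·1·1 = 2075 ≡ 8.
  S = (6, 3, 8) ≠ 0, so r is not a codeword (an error is present).
Step 3: locate the error. For a single error e at position i, S_ℓ = v_i·e·α_i^ℓ, so α_err = S_1/S_0.
  S_0^{−1} = 6^{−1} = 11 (mod 13), so α_err = 3·11 = 33 ≡ 7 = α_1. Error position i = 1.
  Consistency check: S_2/S_1 = 8·9 = 72 ≡ 7 = α_err ✓ (single-error assumption holds).
Step 4: error magnitude e = S_0/v_1 = S_0·∏_{j≠1}(α_1 − α_j) = 6·8 = 48 ≡ 9 (mod 13).
Step 5: correct position 1: c_1 = r_1 − e = 5 − 9 ≡ 9 (mod 13). Hence c = [9, 2, 11, 12, 1].
  Check: interpolating c through the α_i gives m(x) = 4 + 10·x (degree < 2) with m(α_i) = c_i for every i, so c is indeed a codeword.


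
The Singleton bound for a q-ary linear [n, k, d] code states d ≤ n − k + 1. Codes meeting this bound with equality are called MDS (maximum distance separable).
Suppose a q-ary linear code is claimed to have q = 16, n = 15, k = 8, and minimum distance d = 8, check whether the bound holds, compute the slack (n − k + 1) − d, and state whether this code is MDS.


Singleton RHS = n − k + 1 = 8, slack = 0, bound satisfied, MDS.

Singleton bound: d ≤ n − k + 1.
Here n = 15, k = 8, so n − k + 1 = 8.
Given d = 8, check d ≤ 8: YES.
Slack = (n − k + 1) − d = 0.
The code is MDS (slack = 0).
Description: the claimed parameters are [15, 8, 8]_16; such a code would be MDS (meets Singleton bound).


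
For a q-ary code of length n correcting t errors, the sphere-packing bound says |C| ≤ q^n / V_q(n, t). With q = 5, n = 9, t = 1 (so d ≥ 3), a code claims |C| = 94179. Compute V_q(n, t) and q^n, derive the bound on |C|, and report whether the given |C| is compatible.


V_q(n, t) = 37, q^n = 1953125, Hamming bound = 52787, |C| = 94179 > bound (violated).

Step 1: Compute V_q(n, t) = Σ_{j=0}^1 C(n, j) (q−1)^j.
  j = 0: C(9,0)·(4)^0 = 1·1 = 1.
  j = 1: C(9,1)·(4)^1 = 9·4 = 36.
  V_q(n, t) = 1 + 36 = 37.
Step 2: q^n = 5^9 = 1953125.
Step 3: Hamming bound ⌊q^n / V_q(n,t)⌋ = ⌊1953125/37⌋ = 52787.
Step 4: Compare |C| = 94179 to 52787: violated.
The claimed |C| lies above the Hamming bound, so no 5-ary code of length 9 with d ≥ 3 can have 94179 codewords.


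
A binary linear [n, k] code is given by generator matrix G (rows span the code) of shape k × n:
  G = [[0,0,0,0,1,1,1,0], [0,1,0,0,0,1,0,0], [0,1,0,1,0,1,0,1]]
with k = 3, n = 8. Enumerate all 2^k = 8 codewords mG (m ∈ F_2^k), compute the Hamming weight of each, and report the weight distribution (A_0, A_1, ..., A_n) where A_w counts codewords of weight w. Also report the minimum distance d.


Weight distribution: A_0 = 1, A_2 = 2, A_3 = 2, A_4 = 1, A_5 = 2. Minimum distance d = 2.

Enumerate all 2^3 = 8 messages m ∈ F_2^3.
For each, compute codeword c = mG in F_2^8, then tally its weight.
  m = 000 → c = 00000000, weight = 0.
  m = 100 → c = 00001110, weight = 3.
  m = 010 → c = 01000100, weight = 2.
  m = 110 → c = 01001010, weight = 3.
  m = 001 → c = 01010101, weight = 4.
  m = 101 → c = 01011011, weight = 5.
  m = 011 → c = 00010001, weight = 2.
  m = 111 → c = 00011111, weight = 5.
Tally weights:
  weight 0: 1 codewords.
  weight 2: 2 codewords.
  weight 3: 2 codewords.
  weight 4: 1 codewords.
  weight 5: 2 codewords.
Minimum distance d = smallest w > 0 with A_w > 0 = 2.
Sanity: Σ A_w = 8 = 2^3 = 8 ✓.


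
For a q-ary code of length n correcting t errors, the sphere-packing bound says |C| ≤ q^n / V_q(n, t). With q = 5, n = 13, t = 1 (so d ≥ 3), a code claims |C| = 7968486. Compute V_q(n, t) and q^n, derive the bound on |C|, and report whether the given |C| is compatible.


V_q(n, t) = 53, q^n = 1220703125, Hamming bound = 23032134, |C| = 7968486 ≤ bound (satisfied).

Step 1: Compute V_q(n, t) = Σ_{j=0}^1 C(n, j) (q−1)^j.
  j = 0: C(13,0)·(4)^0 = 1·1 = 1.
  j = 1: C(13,1)·(4)^1 = 13·4 = 52.
  V_q(n, t) = 1 + 52 = 53.
Step 2: q^n = 5^13 = 1220703125.
Step 3: Hamming bound ⌊q^n / V_q(n,t)⌋ = ⌊1220703125/53⌋ = 23032134.
Step 4: Compare |C| = 7968486 to 23032134: satisfied.
The claimed |C| lies below the Hamming bound.


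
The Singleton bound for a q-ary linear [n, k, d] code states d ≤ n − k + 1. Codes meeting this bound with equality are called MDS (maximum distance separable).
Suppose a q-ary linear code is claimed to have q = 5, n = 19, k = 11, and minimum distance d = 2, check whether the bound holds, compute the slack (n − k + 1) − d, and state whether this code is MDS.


Singleton RHS = n − k + 1 = 9, slack = 7, bound satisfied, not MDS.

Singleton bound: d ≤ n − k + 1.
Here n = 19, k = 11, so n − k + 1 = 9.
Given d = 2, check d ≤ 9: YES.
Slack = (n − k + 1) − d = 7.
The code is NOT MDS (slack = 7 > 0).
Description: the claimed parameters are [19, 11, 2]_5; such a code would be non-MDS.


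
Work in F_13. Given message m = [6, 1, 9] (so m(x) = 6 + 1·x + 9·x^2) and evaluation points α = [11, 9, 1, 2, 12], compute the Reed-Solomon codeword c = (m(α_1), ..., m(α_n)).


c = [1, 3, 3, 5, 1]

Message polynomial: m(x) = 6 + 1·x + 9·x^2 (mod 13).
For each evaluation point α_i, compute m(α_i) mod 13:
  α_1 = 11: Horner steps 9 → 9 → 1, so m(11) = 1.
  α_2 = 9: Horner steps 9 → 4 → 3, so m(9) = 3.
  α_3 = 1: Horner steps 9 → 10 → 3, so m(1) = 3.
  α_4 = 2: Horner steps 9 → 6 → 5, so m(2) = 5.
  α_5 = 12: Horner steps 9 → 5 → 1, so m(12) = 1.
Codeword c = [1, 3, 3, 5, 1] ∈ F_13^5.


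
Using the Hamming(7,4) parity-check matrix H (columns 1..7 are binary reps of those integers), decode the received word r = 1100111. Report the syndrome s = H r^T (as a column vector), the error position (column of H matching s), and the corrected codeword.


s = (1, 1, 1)^T, error position = 7, corrected codeword c = 1100110

Compute s = H r^T mod 2 one row at a time:
  s_1 = 0 + 1 + 1 + 1 = 3 ≡ 1 (mod 2).
  s_2 = 1 + 0 + 1 + 1 = 3 ≡ 1 (mod 2).
  s_3 = 1 + 0 + 1 + 1 = 3 ≡ 1 (mod 2).
s = (1, 1, 1)^T — this equals column 7 of H (binary 111), so error is at position 7.
Correct: flip bit 7 of r = 1100111 to get c = 1100110.


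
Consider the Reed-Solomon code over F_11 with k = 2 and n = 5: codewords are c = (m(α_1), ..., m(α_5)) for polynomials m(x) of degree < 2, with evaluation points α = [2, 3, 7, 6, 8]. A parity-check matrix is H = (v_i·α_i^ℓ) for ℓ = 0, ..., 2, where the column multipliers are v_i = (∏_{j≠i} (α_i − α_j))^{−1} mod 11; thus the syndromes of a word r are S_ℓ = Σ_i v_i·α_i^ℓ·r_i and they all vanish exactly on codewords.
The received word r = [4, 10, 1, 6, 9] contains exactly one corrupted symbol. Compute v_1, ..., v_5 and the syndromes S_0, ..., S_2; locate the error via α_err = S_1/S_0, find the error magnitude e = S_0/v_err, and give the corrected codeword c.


S = (7, 1, 8), error at position 5, error magnitude e = 2, c = [4, 10, 1, 6, 7].

Step 1: column multipliers v_i = (∏_{j≠i}(α_i − α_j))^{−1} mod 11.
  i = 1 (α = 2): (2−3)(2−7)(2−6)(2−8) = (−1)·(−5)·(−4)·(−6) = 120 ≡ 10, so v_1 = 10^{−1} = 10 (mod 11).
  i = 2 (α = 3): (3−2)(3−7)(3−6)(3−8) = 1·(−4)·(−3)·(−5) = −60 ≡ 6, so v_2 = 6^{−1} = 2 (mod 11).
  i = 3 (α = 7): (7−2)(7−3)(7−6)(7−8) = 5·4·1·(−1) = −20 ≡ 2, so v_3 = 2^{−1} = 6 (mod 11).
  i = 4 (α = 6): (6−2)(6−3)(6−7)(6−8) = 4·3·(−1)·(−2) = 24 ≡ 2, so v_4 = 2^{−1} = 6 (mod 11).
  i = 5 (α = 8): (8−2)(8−3)(8−7)(8−6) = 6·5·1·2 = 60 ≡ 5, so v_5 = 5^{−1} = 9 (mod 11).
  v = [10, 2, 6, 6, 9].
Step 2: syndromes of r = [4, 10, 1, 6, 9] (all sums mod 11).
  S_0 = Σ v_i r_i = 10·4 + 2·10 + 6·1 + 6·6 + 9·9 = 183 ≡ 7.
  S_1 = Σ v_i α_i r_i = 10·2·4 + 2·3·10 + 6·7·1 + 6·6·6 + 9·8·9 = 1046 ≡ 1.
  α_i^2 mod 11 = [4, 9, 5, 3, 9].
  S_2 = Σ v_i α_i^2 r_i = 10·4·4 + 2·9·10 + 6·5·1 + 6·3·6 + 9·9·9 = 1207 ≡ 8.
  S = (7, 1, 8) ≠ 0, so r is not a codeword (an error is present).
Step 3: locate the error. For a single error e at position i, S_ℓ = v_i·e·α_i^ℓ, so α_err = S_1/S_0.
  S_0^{−1} = 7^{−1} = 8 (mod 11), so α_err = 1·8 = 8 ≡ 8 = α_5. Error position i = 5.
  Consistency check: S_2/S_1 = 8·1 = 8 ≡ 8 = α_err ✓ (single-error assumption holds).
Step 4: error magnitude e = S_0/v_5 = S_0·∏_{j≠5}(α_5 − α_j) = 7·5 = 35 ≡ 2 (mod 11).
Step 5: correct position 5: c_5 = r_5 − e = 9 − 2 ≡ 7 (mod 11). Hence c = [4, 10, 1, 6, 7].
  Check: interpolating c through the α_i gives m(x) = 3 + 6·x (degree < 2) with m(α_i) = c_i for every i, so c is indeed a codeword.


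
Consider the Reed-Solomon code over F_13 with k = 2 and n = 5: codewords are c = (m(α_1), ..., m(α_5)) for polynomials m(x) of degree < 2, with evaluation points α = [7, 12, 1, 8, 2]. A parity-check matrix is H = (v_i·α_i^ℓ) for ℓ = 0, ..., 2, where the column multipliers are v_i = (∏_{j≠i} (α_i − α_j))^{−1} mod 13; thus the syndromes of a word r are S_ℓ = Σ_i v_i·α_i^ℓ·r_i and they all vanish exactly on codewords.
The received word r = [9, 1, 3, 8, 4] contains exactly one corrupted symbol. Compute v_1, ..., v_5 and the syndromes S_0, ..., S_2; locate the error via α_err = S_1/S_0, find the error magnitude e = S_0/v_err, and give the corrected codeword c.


S = (11, 10, 2), error at position 4, error magnitude e = 11, c = [9, 1, 3, 10, 4].

Step 1: column multipliers v_i = (∏_{j≠i}(α_i − α_j))^{−1} mod 13.
  i = 1 (α = 7): (7−12)(7−1)(7−8)(7−2) = (−5)·6·(−1)·5 = 150 ≡ 7, so v_1 = 7^{−1} = 2 (mod 13).
  i = 2 (α = 12): (12−7)(12−1)(12−8)(12−2) = 5·11·4·10 = 2200 ≡ 3, so v_2 = 3^{−1} = 9 (mod 13).
  i = 3 (α = 1): (1−7)(1−12)(1−8)(1−2) = (−6)·(−11)·(−7)·(−1) = 462 ≡ 7, so v_3 = 7^{−1} = 2 (mod 13).
  i = 4 (α = 8): (8−7)(8−12)(8−1)(8−2) = 1·(−4)·7·6 = −168 ≡ 1, so v_4 = 1^{−1} = 1 (mod 13).
  i = 5 (α = 2): (2−7)(2−12)(2−1)(2−8) = (−5)·(−10)·1·(−6) = −300 ≡ 12, so v_5 = 12^{−1} = 12 (mod 13).
  v = [2, 9, 2, 1, 12].
Step 2: syndromes of r = [9, 1, 3, 8, 4] (all sums mod 13).
  S_0 = Σ v_i r_i = 2·9 + 9·1 + 2·3 + 1·8 + 12·4 = 89 ≡ 11.
  S_1 = Σ v_i α_i r_i = 2·7·9 + 9·12·1 + 2·1·3 + 1·8·8 + 12·2·4 = 400 ≡ 10.
  α_i^2 mod 13 = [10, 1, 1, 12, 4].
  S_2 = Σ v_i α_i^2 r_i = 2·10·9 + 9·1·1 + 2·1·3 + 1·12·8 + 12·4·4 = 483 ≡ 2.
  S = (11, 10, 2) ≠ 0, so r is not a codeword (an error is present).
Step 3: locate the error. For a single error e at position i, S_ℓ = v_i·e·α_i^ℓ, so α_err = S_1/S_0.
  S_0^{−1} = 11^{−1} = 6 (mod 13), so α_err = 10·6 = 60 ≡ 8 = α_4. Error position i = 4.
  Consistency check: S_2/S_1 = 2·4 = 8 ≡ 8 = α_err ✓ (single-error assumption holds).
Step 4: error magnitude e = S_0/v_4 = S_0·∏_{j≠4}(α_4 − α_j) = 11·1 = 11 ≡ 11 (mod 13).
Step 5: correct position 4: c_4 = r_4 − e = 8 − 11 ≡ 10 (mod 13). Hence c = [9, 1, 3, 10, 4].
  Check: interpolating c through the α_i gives m(x) = 2 + 1·x (degree < 2) with m(α_i) = c_i for every i, so c is indeed a codeword.


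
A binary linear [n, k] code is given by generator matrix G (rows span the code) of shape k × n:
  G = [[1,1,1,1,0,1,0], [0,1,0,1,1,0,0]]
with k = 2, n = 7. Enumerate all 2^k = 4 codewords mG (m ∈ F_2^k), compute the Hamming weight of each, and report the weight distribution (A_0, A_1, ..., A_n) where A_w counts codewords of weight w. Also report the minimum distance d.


Weight distribution: A_0 = 1, A_3 = 1, A_4 = 1, A_5 = 1. Minimum distance d = 3.

Enumerate all 2^2 = 4 messages m ∈ F_2^2.
For each, compute codeword c = mG in F_2^7, then tally its weight.
  m = 00 → c = 0000000, weight = 0.
  m = 10 → c = 1111010, weight = 5.
  m = 01 → c = 0101100, weight = 3.
  m = 11 → c = 1010110, weight = 4.
Tally weights:
  weight 0: 1 codewords.
  weight 3: 1 codewords.
  weight 4: 1 codewords.
  weight 5: 1 codewords.
Minimum distance d = smallest w > 0 with A_w > 0 = 3.
Sanity: Σ A_w = 4 = 2^2 = 4 ✓.


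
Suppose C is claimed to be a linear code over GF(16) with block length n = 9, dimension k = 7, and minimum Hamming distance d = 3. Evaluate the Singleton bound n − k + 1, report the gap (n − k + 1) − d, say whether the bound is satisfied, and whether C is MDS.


Singleton RHS = n − k + 1 = 3, slack = 0, bound satisfied, MDS.

Singleton bound: d ≤ n − k + 1.
Here n = 9, k = 7, so n − k + 1 = 3.
Given d = 3, check d ≤ 3: YES.
Slack = (n − k + 1) − d = 0.
The code is MDS (slack = 0).
Description: the claimed parameters are [9, 7, 3]_16; such a code would be MDS (meets Singleton bound).


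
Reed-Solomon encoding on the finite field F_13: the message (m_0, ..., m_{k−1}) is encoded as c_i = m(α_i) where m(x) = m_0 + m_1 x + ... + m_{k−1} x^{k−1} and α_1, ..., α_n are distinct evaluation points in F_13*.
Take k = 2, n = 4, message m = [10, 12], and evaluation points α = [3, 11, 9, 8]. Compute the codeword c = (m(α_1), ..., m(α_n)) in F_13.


c = [7, 12, 1, 2]

Message polynomial: m(x) = 10 + 12·x (mod 13).
For each evaluation point α_i, compute m(α_i) mod 13:
  α_1 = 3: Horner steps 12 → 7, so m(3) = 7.
  α_2 = 11: Horner steps 12 → 12, so m(11) = 12.
  α_3 = 9: Horner steps 12 → 1, so m(9) = 1.
  α_4 = 8: Horner steps 12 → 2, so m(8) = 2.
Codeword c = [7, 12, 1, 2] ∈ F_13^4.


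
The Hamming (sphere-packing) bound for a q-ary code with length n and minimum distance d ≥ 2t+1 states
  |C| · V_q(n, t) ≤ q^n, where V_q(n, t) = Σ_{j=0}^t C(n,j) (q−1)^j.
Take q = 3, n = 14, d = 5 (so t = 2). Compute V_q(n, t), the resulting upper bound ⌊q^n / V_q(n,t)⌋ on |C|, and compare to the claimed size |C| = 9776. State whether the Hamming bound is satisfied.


V_q(n, t) = 393, q^n = 4782969, Hamming bound = 12170, |C| = 9776 ≤ bound (satisfied).

Step 1: Compute V_q(n, t) = Σ_{j=0}^2 C(n, j) (q−1)^j.
  j = 0: C(14,0)·(2)^0 = 1·1 = 1.
  j = 1: C(14,1)·(2)^1 = 14·2 = 28.
  j = 2: C(14,2)·(2)^2 = 91·4 = 364.
  V_q(n, t) = 1 + 28 + 364 = 393.
Step 2: q^n = 3^14 = 4782969.
Step 3: Hamming bound ⌊q^n / V_q(n,t)⌋ = ⌊4782969/393⌋ = 12170.
Step 4: Compare |C| = 9776 to 12170: satisfied.
The claimed |C| lies below the Hamming bound.


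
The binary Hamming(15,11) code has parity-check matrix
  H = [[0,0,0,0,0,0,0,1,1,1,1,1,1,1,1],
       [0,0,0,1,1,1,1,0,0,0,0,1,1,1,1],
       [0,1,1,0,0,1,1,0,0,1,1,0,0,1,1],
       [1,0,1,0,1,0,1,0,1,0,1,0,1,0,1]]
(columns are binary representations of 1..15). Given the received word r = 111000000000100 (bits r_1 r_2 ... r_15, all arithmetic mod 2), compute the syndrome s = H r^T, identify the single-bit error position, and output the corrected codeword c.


s = (1, 1, 0, 1)^T, error position = 13, corrected codeword c = 111000000000000

Compute s = H r^T mod 2 one row at a time:
  s_1 = 0 + 0 + 0 + 0 + 0 + 1 + 0 + 0 = 1 ≡ 1 (mod 2).
  s_2 = 0 + 0 + 0 + 0 + 0 + 1 + 0 + 0 = 1 ≡ 1 (mod 2).
  s_3 = 1 + 1 + 0 + 0 + 0 + 0 + 0 + 0 = 2 ≡ 0 (mod 2).
  s_4 = 1 + 1 + 0 + 0 + 0 + 0 + 1 + 0 = 3 ≡ 1 (mod 2).
s = (1, 1, 0, 1)^T — this equals column 13 of H (binary 1101), so error is at position 13.
Correct: flip bit 13 of r = 111000000000100 to get c = 111000000000000.


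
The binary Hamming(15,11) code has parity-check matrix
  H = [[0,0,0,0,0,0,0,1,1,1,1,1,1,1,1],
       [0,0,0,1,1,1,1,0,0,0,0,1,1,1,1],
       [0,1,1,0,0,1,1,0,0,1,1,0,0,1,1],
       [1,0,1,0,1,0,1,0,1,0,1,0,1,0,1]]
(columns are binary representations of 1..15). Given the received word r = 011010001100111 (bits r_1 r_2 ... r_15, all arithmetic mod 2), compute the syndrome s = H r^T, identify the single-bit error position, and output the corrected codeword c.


s = (1, 0, 1, 1)^T, error position = 11, corrected codeword c = 011010001110111

Compute s = H r^T mod 2 one row at a time:
  s_1 = 0 + 1 + 1 + 0 + 0 + 1 + 1 + 1 = 5 ≡ 1 (mod 2).
  s_2 = 0 + 1 + 0 + 0 + 0 + 1 + 1 + 1 = 4 ≡ 0 (mod 2).
  s_3 = 1 + 1 + 0 + 0 + 1 + 0 + 1 + 1 = 5 ≡ 1 (mod 2).
  s_4 = 0 + 1 + 1 + 0 + 1 + 0 + 1 + 1 = 5 ≡ 1 (mod 2).
s = (1, 0, 1, 1)^T — this equals column 11 of H (binary 1011), so error is at position 11.
Correct: flip bit 11 of r = 011010001100111 to get c = 011010001110111.


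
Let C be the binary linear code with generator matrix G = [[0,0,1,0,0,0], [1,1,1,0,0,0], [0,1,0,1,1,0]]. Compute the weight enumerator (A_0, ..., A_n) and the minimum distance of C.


Weight distribution: A_0 = 1, A_1 = 1, A_2 = 1, A_3 = 3, A_4 = 2. Minimum distance d = 1.

Enumerate all 2^3 = 8 messages m ∈ F_2^3.
For each, compute codeword c = mG in F_2^6, then tally its weight.
  m = 000 → c = 000000, weight = 0.
  m = 100 → c = 001000, weight = 1.
  m = 010 → c = 111000, weight = 3.
  m = 110 → c = 110000, weight = 2.
  m = 001 → c = 010110, weight = 3.
  m = 101 → c = 011110, weight = 4.
  m = 011 → c = 101110, weight = 4.
  m = 111 → c = 100110, weight = 3.
Tally weights:
  weight 0: 1 codewords.
  weight 1: 1 codewords.
  weight 2: 1 codewords.
  weight 3: 3 codewords.
  weight 4: 2 codewords.
Minimum distance d = smallest w > 0 with A_w > 0 = 1.
Sanity: Σ A_w = 8 = 2^3 = 8 ✓.


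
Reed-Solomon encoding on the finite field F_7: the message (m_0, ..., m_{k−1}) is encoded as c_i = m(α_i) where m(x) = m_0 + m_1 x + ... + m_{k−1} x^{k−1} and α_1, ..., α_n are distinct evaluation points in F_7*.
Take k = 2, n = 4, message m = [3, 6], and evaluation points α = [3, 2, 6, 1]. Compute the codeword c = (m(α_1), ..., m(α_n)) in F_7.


c = [0, 1, 4, 2]

Message polynomial: m(x) = 3 + 6·x (mod 7).
For each evaluation point α_i, compute m(α_i) mod 7:
  α_1 = 3: Horner steps 6 → 0, so m(3) = 0.
  α_2 = 2: Horner steps 6 → 1, so m(2) = 1.
  α_3 = 6: Horner steps 6 → 4, so m(6) = 4.
  α_4 = 1: Horner steps 6 → 2, so m(1) = 2.
Codeword c = [0, 1, 4, 2] ∈ F_7^4.


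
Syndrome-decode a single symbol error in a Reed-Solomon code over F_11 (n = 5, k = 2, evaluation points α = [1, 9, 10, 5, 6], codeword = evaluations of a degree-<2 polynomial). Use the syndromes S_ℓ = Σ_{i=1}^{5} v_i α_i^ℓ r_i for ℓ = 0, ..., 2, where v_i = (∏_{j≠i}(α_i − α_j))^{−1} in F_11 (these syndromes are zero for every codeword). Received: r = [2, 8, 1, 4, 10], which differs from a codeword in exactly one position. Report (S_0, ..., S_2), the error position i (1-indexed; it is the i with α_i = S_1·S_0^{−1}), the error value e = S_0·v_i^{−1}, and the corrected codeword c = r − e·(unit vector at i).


S = (8, 6, 10), error at position 2, error magnitude e = 2, c = [2, 6, 1, 4, 10].

Step 1: column multipliers v_i = (∏_{j≠i}(α_i − α_j))^{−1} mod 11.
  i = 1 (α = 1): (1−9)(1−10)(1−5)(1−6) = (−8)·(−9)·(−4)·(−5) = 1440 ≡ 10, so v_1 = 10^{−1} = 10 (mod 11).
  i = 2 (α = 9): (9−1)(9−10)(9−5)(9−6) = 8·(−1)·4·3 = −96 ≡ 3, so v_2 = 3^{−1} = 4 (mod 11).
  i = 3 (α = 10): (10−1)(10−9)(10−5)(10−6) = 9·1·5·4 = 180 ≡ 4, so v_3 = 4^{−1} = 3 (mod 11).
  i = 4 (α = 5): (5−1)(5−9)(5−10)(5−6) = 4·(−4)·(−5)·(−1) = −80 ≡ 8, so v_4 = 8^{−1} = 7 (mod 11).
  i = 5 (α = 6): (6−1)(6−9)(6−10)(6−5) = 5·(−3)·(−4)·1 = 60 ≡ 5, so v_5 = 5^{−1} = 9 (mod 11).
  v = [10, 4, 3, 7, 9].
Step 2: syndromes of r = [2, 8, 1, 4, 10] (all sums mod 11).
  S_0 = Σ v_i r_i = 10·2 + 4·8 + 3·1 + 7·4 + 9·10 = 173 ≡ 8.
  S_1 = Σ v_i α_i r_i = 10·1·2 + 4·9·8 + 3·10·1 + 7·5·4 + 9·6·10 = 1018 ≡ 6.
  α_i^2 mod 11 = [1, 4, 1, 3, 3].
  S_2 = Σ v_i α_i^2 r_i = 10·1·2 + 4·4·8 + 3·1·1 + 7·3·4 + 9·3·10 = 505 ≡ 10.
  S = (8, 6, 10) ≠ 0, so r is not a codeword (an error is present).
Step 3: locate the error. For a single error e at position i, S_ℓ = v_i·e·α_i^ℓ, so α_err = S_1/S_0.
  S_0^{−1} = 8^{−1} = 7 (mod 11), so α_err = 6·7 = 42 ≡ 9 = α_2. Error position i = 2.
  Consistency check: S_2/S_1 = 10·2 = 20 ≡ 9 = α_err ✓ (single-error assumption holds).
Step 4: error magnitude e = S_0/v_2 = S_0·∏_{j≠2}(α_2 − α_j) = 8·3 = 24 ≡ 2 (mod 11).
Step 5: correct position 2: c_2 = r_2 − e = 8 − 2 ≡ 6 (mod 11). Hence c = [2, 6, 1, 4, 10].
  Check: interpolating c through the α_i gives m(x) = 7 + 6·x (degree < 2) with m(α_i) = c_i for every i, so c is indeed a codeword.
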